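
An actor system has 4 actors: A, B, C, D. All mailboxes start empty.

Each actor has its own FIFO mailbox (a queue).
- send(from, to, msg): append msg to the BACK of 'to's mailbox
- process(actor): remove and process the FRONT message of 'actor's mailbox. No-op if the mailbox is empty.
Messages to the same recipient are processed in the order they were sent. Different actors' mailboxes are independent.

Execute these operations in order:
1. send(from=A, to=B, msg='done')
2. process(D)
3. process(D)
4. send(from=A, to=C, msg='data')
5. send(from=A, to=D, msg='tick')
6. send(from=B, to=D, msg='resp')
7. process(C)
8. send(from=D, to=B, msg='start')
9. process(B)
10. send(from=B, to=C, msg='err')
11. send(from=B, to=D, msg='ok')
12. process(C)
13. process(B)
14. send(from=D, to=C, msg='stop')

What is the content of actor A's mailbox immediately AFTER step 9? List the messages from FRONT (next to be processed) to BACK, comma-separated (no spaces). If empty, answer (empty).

After 1 (send(from=A, to=B, msg='done')): A:[] B:[done] C:[] D:[]
After 2 (process(D)): A:[] B:[done] C:[] D:[]
After 3 (process(D)): A:[] B:[done] C:[] D:[]
After 4 (send(from=A, to=C, msg='data')): A:[] B:[done] C:[data] D:[]
After 5 (send(from=A, to=D, msg='tick')): A:[] B:[done] C:[data] D:[tick]
After 6 (send(from=B, to=D, msg='resp')): A:[] B:[done] C:[data] D:[tick,resp]
After 7 (process(C)): A:[] B:[done] C:[] D:[tick,resp]
After 8 (send(from=D, to=B, msg='start')): A:[] B:[done,start] C:[] D:[tick,resp]
After 9 (process(B)): A:[] B:[start] C:[] D:[tick,resp]

(empty)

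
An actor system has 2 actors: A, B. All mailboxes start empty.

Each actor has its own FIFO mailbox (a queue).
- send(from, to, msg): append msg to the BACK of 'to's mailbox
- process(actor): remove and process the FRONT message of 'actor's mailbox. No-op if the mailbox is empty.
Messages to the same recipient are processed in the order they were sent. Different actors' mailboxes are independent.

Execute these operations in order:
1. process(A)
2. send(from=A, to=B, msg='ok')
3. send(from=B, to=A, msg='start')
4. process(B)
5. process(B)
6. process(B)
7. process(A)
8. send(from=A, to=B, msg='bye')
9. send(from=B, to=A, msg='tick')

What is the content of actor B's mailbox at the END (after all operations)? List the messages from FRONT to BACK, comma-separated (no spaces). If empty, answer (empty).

After 1 (process(A)): A:[] B:[]
After 2 (send(from=A, to=B, msg='ok')): A:[] B:[ok]
After 3 (send(from=B, to=A, msg='start')): A:[start] B:[ok]
After 4 (process(B)): A:[start] B:[]
After 5 (process(B)): A:[start] B:[]
After 6 (process(B)): A:[start] B:[]
After 7 (process(A)): A:[] B:[]
After 8 (send(from=A, to=B, msg='bye')): A:[] B:[bye]
After 9 (send(from=B, to=A, msg='tick')): A:[tick] B:[bye]

Answer: bye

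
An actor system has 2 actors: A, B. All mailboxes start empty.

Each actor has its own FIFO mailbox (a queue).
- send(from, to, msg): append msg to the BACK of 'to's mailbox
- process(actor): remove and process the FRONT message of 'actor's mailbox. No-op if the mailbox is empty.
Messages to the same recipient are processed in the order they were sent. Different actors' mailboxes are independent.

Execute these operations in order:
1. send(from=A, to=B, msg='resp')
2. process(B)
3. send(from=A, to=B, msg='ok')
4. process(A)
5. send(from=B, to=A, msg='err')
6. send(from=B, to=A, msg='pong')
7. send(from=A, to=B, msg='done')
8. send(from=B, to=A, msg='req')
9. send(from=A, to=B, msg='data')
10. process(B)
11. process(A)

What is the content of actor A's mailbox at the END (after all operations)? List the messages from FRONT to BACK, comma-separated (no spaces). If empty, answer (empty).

Answer: pong,req

Derivation:
After 1 (send(from=A, to=B, msg='resp')): A:[] B:[resp]
After 2 (process(B)): A:[] B:[]
After 3 (send(from=A, to=B, msg='ok')): A:[] B:[ok]
After 4 (process(A)): A:[] B:[ok]
After 5 (send(from=B, to=A, msg='err')): A:[err] B:[ok]
After 6 (send(from=B, to=A, msg='pong')): A:[err,pong] B:[ok]
After 7 (send(from=A, to=B, msg='done')): A:[err,pong] B:[ok,done]
After 8 (send(from=B, to=A, msg='req')): A:[err,pong,req] B:[ok,done]
After 9 (send(from=A, to=B, msg='data')): A:[err,pong,req] B:[ok,done,data]
After 10 (process(B)): A:[err,pong,req] B:[done,data]
After 11 (process(A)): A:[pong,req] B:[done,data]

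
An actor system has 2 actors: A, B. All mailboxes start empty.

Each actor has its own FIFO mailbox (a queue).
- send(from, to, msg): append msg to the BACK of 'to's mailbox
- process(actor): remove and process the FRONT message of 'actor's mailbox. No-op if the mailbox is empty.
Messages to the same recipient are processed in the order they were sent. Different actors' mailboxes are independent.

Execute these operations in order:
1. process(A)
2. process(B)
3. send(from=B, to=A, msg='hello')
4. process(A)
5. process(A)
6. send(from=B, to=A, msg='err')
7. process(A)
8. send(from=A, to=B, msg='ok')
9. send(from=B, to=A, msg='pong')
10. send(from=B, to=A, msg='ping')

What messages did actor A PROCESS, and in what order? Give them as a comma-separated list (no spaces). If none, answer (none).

Answer: hello,err

Derivation:
After 1 (process(A)): A:[] B:[]
After 2 (process(B)): A:[] B:[]
After 3 (send(from=B, to=A, msg='hello')): A:[hello] B:[]
After 4 (process(A)): A:[] B:[]
After 5 (process(A)): A:[] B:[]
After 6 (send(from=B, to=A, msg='err')): A:[err] B:[]
After 7 (process(A)): A:[] B:[]
After 8 (send(from=A, to=B, msg='ok')): A:[] B:[ok]
After 9 (send(from=B, to=A, msg='pong')): A:[pong] B:[ok]
After 10 (send(from=B, to=A, msg='ping')): A:[pong,ping] B:[ok]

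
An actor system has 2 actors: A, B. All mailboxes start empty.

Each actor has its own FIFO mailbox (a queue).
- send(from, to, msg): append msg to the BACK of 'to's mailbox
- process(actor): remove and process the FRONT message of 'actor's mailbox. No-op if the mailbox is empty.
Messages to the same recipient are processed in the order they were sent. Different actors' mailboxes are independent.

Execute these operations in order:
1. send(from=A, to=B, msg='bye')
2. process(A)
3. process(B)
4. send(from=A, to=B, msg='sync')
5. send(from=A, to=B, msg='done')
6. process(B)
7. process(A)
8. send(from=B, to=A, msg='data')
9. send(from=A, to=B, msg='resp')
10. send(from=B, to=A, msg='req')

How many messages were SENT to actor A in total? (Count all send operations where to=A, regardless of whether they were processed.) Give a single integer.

After 1 (send(from=A, to=B, msg='bye')): A:[] B:[bye]
After 2 (process(A)): A:[] B:[bye]
After 3 (process(B)): A:[] B:[]
After 4 (send(from=A, to=B, msg='sync')): A:[] B:[sync]
After 5 (send(from=A, to=B, msg='done')): A:[] B:[sync,done]
After 6 (process(B)): A:[] B:[done]
After 7 (process(A)): A:[] B:[done]
After 8 (send(from=B, to=A, msg='data')): A:[data] B:[done]
After 9 (send(from=A, to=B, msg='resp')): A:[data] B:[done,resp]
After 10 (send(from=B, to=A, msg='req')): A:[data,req] B:[done,resp]

Answer: 2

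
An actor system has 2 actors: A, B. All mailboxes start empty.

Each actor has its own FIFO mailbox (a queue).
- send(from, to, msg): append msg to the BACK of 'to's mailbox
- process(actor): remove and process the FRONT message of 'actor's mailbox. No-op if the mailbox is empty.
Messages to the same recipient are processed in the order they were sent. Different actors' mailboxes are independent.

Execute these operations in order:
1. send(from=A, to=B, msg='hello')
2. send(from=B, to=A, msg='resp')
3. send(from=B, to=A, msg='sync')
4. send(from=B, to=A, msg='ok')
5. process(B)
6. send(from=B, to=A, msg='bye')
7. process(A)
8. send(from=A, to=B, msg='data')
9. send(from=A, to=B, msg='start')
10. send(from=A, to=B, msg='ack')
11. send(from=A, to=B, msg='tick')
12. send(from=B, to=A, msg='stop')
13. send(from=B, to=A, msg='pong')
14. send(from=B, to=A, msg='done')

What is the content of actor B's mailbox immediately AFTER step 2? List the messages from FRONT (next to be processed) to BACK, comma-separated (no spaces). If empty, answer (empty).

After 1 (send(from=A, to=B, msg='hello')): A:[] B:[hello]
After 2 (send(from=B, to=A, msg='resp')): A:[resp] B:[hello]

hello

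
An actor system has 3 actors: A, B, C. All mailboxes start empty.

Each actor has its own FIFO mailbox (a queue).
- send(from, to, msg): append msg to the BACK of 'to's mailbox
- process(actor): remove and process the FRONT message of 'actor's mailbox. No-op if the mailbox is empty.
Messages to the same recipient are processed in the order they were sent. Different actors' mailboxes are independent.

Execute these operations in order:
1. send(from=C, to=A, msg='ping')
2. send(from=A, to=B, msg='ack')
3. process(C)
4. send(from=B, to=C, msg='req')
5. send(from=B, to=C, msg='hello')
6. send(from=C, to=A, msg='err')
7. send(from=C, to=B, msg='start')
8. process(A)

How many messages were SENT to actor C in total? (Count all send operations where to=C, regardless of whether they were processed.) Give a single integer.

Answer: 2

Derivation:
After 1 (send(from=C, to=A, msg='ping')): A:[ping] B:[] C:[]
After 2 (send(from=A, to=B, msg='ack')): A:[ping] B:[ack] C:[]
After 3 (process(C)): A:[ping] B:[ack] C:[]
After 4 (send(from=B, to=C, msg='req')): A:[ping] B:[ack] C:[req]
After 5 (send(from=B, to=C, msg='hello')): A:[ping] B:[ack] C:[req,hello]
After 6 (send(from=C, to=A, msg='err')): A:[ping,err] B:[ack] C:[req,hello]
After 7 (send(from=C, to=B, msg='start')): A:[ping,err] B:[ack,start] C:[req,hello]
After 8 (process(A)): A:[err] B:[ack,start] C:[req,hello]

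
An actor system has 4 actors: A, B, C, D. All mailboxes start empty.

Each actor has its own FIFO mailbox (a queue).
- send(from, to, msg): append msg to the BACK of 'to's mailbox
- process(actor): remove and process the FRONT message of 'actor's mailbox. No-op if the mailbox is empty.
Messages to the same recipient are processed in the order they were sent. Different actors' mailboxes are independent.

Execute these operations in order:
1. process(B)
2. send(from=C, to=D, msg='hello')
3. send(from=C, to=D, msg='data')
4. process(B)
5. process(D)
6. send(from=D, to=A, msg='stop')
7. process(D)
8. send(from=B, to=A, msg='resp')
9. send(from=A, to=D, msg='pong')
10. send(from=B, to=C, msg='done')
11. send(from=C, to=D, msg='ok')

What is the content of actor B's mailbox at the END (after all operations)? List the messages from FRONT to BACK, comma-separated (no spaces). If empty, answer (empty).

Answer: (empty)

Derivation:
After 1 (process(B)): A:[] B:[] C:[] D:[]
After 2 (send(from=C, to=D, msg='hello')): A:[] B:[] C:[] D:[hello]
After 3 (send(from=C, to=D, msg='data')): A:[] B:[] C:[] D:[hello,data]
After 4 (process(B)): A:[] B:[] C:[] D:[hello,data]
After 5 (process(D)): A:[] B:[] C:[] D:[data]
After 6 (send(from=D, to=A, msg='stop')): A:[stop] B:[] C:[] D:[data]
After 7 (process(D)): A:[stop] B:[] C:[] D:[]
After 8 (send(from=B, to=A, msg='resp')): A:[stop,resp] B:[] C:[] D:[]
After 9 (send(from=A, to=D, msg='pong')): A:[stop,resp] B:[] C:[] D:[pong]
After 10 (send(from=B, to=C, msg='done')): A:[stop,resp] B:[] C:[done] D:[pong]
After 11 (send(from=C, to=D, msg='ok')): A:[stop,resp] B:[] C:[done] D:[pong,ok]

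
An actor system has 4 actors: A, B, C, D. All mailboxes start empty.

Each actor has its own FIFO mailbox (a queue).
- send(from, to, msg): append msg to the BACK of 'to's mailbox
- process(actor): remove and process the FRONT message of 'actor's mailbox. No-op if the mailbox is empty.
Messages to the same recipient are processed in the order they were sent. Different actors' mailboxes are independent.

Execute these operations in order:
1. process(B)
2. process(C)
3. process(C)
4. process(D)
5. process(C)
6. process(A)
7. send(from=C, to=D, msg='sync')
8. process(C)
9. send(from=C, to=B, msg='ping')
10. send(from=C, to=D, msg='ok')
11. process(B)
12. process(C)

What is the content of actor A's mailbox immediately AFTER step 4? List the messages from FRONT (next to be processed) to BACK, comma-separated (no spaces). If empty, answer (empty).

After 1 (process(B)): A:[] B:[] C:[] D:[]
After 2 (process(C)): A:[] B:[] C:[] D:[]
After 3 (process(C)): A:[] B:[] C:[] D:[]
After 4 (process(D)): A:[] B:[] C:[] D:[]

(empty)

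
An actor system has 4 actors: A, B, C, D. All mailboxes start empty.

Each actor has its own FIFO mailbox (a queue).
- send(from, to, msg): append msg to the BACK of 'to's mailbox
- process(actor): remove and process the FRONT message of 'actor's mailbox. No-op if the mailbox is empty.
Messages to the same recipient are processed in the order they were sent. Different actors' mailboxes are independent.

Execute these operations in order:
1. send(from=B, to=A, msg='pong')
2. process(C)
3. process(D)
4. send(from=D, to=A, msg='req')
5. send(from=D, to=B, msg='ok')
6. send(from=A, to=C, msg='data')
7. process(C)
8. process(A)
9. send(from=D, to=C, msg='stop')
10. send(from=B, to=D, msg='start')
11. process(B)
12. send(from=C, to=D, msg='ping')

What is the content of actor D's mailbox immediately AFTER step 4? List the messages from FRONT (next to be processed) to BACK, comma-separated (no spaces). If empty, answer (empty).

After 1 (send(from=B, to=A, msg='pong')): A:[pong] B:[] C:[] D:[]
After 2 (process(C)): A:[pong] B:[] C:[] D:[]
After 3 (process(D)): A:[pong] B:[] C:[] D:[]
After 4 (send(from=D, to=A, msg='req')): A:[pong,req] B:[] C:[] D:[]

(empty)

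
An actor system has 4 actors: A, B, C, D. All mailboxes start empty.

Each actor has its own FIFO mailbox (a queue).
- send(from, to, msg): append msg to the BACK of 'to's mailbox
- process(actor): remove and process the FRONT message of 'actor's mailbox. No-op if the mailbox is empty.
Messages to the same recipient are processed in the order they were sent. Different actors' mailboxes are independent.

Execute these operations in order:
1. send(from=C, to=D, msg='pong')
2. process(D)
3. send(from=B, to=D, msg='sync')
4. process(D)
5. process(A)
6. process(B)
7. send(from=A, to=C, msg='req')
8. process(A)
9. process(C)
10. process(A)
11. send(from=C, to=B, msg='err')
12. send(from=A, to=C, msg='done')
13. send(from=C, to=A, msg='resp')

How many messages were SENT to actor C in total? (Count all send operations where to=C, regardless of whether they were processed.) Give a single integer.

Answer: 2

Derivation:
After 1 (send(from=C, to=D, msg='pong')): A:[] B:[] C:[] D:[pong]
After 2 (process(D)): A:[] B:[] C:[] D:[]
After 3 (send(from=B, to=D, msg='sync')): A:[] B:[] C:[] D:[sync]
After 4 (process(D)): A:[] B:[] C:[] D:[]
After 5 (process(A)): A:[] B:[] C:[] D:[]
After 6 (process(B)): A:[] B:[] C:[] D:[]
After 7 (send(from=A, to=C, msg='req')): A:[] B:[] C:[req] D:[]
After 8 (process(A)): A:[] B:[] C:[req] D:[]
After 9 (process(C)): A:[] B:[] C:[] D:[]
After 10 (process(A)): A:[] B:[] C:[] D:[]
After 11 (send(from=C, to=B, msg='err')): A:[] B:[err] C:[] D:[]
After 12 (send(from=A, to=C, msg='done')): A:[] B:[err] C:[done] D:[]
After 13 (send(from=C, to=A, msg='resp')): A:[resp] B:[err] C:[done] D:[]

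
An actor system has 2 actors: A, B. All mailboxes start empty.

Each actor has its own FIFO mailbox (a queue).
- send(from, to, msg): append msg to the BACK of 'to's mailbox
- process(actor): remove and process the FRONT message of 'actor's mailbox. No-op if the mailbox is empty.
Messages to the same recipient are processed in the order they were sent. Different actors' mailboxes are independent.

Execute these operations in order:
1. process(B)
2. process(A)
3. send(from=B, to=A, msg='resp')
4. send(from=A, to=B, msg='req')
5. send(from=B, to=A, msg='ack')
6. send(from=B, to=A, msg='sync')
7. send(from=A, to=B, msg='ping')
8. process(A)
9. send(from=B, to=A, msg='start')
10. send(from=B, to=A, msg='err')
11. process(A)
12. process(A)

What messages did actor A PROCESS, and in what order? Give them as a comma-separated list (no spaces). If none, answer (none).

Answer: resp,ack,sync

Derivation:
After 1 (process(B)): A:[] B:[]
After 2 (process(A)): A:[] B:[]
After 3 (send(from=B, to=A, msg='resp')): A:[resp] B:[]
After 4 (send(from=A, to=B, msg='req')): A:[resp] B:[req]
After 5 (send(from=B, to=A, msg='ack')): A:[resp,ack] B:[req]
After 6 (send(from=B, to=A, msg='sync')): A:[resp,ack,sync] B:[req]
After 7 (send(from=A, to=B, msg='ping')): A:[resp,ack,sync] B:[req,ping]
After 8 (process(A)): A:[ack,sync] B:[req,ping]
After 9 (send(from=B, to=A, msg='start')): A:[ack,sync,start] B:[req,ping]
After 10 (send(from=B, to=A, msg='err')): A:[ack,sync,start,err] B:[req,ping]
After 11 (process(A)): A:[sync,start,err] B:[req,ping]
After 12 (process(A)): A:[start,err] B:[req,ping]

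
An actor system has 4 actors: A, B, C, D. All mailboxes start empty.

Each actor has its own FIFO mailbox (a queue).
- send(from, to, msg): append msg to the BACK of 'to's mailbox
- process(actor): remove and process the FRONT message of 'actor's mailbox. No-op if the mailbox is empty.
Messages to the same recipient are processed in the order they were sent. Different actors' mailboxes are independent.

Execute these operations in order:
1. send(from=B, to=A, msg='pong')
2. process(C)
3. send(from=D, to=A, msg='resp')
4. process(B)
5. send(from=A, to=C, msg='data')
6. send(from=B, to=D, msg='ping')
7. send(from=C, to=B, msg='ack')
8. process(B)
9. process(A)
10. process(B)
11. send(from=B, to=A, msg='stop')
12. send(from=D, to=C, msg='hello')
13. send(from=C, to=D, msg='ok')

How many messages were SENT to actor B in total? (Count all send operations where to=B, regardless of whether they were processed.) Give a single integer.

Answer: 1

Derivation:
After 1 (send(from=B, to=A, msg='pong')): A:[pong] B:[] C:[] D:[]
After 2 (process(C)): A:[pong] B:[] C:[] D:[]
After 3 (send(from=D, to=A, msg='resp')): A:[pong,resp] B:[] C:[] D:[]
After 4 (process(B)): A:[pong,resp] B:[] C:[] D:[]
After 5 (send(from=A, to=C, msg='data')): A:[pong,resp] B:[] C:[data] D:[]
After 6 (send(from=B, to=D, msg='ping')): A:[pong,resp] B:[] C:[data] D:[ping]
After 7 (send(from=C, to=B, msg='ack')): A:[pong,resp] B:[ack] C:[data] D:[ping]
After 8 (process(B)): A:[pong,resp] B:[] C:[data] D:[ping]
After 9 (process(A)): A:[resp] B:[] C:[data] D:[ping]
After 10 (process(B)): A:[resp] B:[] C:[data] D:[ping]
After 11 (send(from=B, to=A, msg='stop')): A:[resp,stop] B:[] C:[data] D:[ping]
After 12 (send(from=D, to=C, msg='hello')): A:[resp,stop] B:[] C:[data,hello] D:[ping]
After 13 (send(from=C, to=D, msg='ok')): A:[resp,stop] B:[] C:[data,hello] D:[ping,ok]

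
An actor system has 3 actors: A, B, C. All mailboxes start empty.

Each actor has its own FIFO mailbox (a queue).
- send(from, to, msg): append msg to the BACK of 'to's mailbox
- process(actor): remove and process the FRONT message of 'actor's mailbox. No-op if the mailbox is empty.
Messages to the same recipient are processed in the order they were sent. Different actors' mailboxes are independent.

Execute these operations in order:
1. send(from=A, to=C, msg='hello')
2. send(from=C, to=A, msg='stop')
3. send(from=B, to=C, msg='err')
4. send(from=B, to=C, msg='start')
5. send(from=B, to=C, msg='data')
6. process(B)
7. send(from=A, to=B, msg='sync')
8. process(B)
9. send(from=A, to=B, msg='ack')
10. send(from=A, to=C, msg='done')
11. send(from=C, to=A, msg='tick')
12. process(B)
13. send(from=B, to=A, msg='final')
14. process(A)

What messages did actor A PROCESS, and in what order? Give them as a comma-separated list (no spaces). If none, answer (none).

After 1 (send(from=A, to=C, msg='hello')): A:[] B:[] C:[hello]
After 2 (send(from=C, to=A, msg='stop')): A:[stop] B:[] C:[hello]
After 3 (send(from=B, to=C, msg='err')): A:[stop] B:[] C:[hello,err]
After 4 (send(from=B, to=C, msg='start')): A:[stop] B:[] C:[hello,err,start]
After 5 (send(from=B, to=C, msg='data')): A:[stop] B:[] C:[hello,err,start,data]
After 6 (process(B)): A:[stop] B:[] C:[hello,err,start,data]
After 7 (send(from=A, to=B, msg='sync')): A:[stop] B:[sync] C:[hello,err,start,data]
After 8 (process(B)): A:[stop] B:[] C:[hello,err,start,data]
After 9 (send(from=A, to=B, msg='ack')): A:[stop] B:[ack] C:[hello,err,start,data]
After 10 (send(from=A, to=C, msg='done')): A:[stop] B:[ack] C:[hello,err,start,data,done]
After 11 (send(from=C, to=A, msg='tick')): A:[stop,tick] B:[ack] C:[hello,err,start,data,done]
After 12 (process(B)): A:[stop,tick] B:[] C:[hello,err,start,data,done]
After 13 (send(from=B, to=A, msg='final')): A:[stop,tick,final] B:[] C:[hello,err,start,data,done]
After 14 (process(A)): A:[tick,final] B:[] C:[hello,err,start,data,done]

Answer: stop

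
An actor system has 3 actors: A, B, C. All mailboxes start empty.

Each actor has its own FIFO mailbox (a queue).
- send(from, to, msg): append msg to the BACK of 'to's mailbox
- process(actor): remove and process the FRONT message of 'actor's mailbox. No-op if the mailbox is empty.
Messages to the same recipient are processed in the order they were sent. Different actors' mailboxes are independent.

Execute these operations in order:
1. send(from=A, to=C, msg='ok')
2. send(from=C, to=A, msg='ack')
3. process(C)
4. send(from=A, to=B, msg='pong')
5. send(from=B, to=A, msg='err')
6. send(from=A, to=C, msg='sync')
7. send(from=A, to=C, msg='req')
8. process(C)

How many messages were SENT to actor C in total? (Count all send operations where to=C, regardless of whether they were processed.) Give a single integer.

After 1 (send(from=A, to=C, msg='ok')): A:[] B:[] C:[ok]
After 2 (send(from=C, to=A, msg='ack')): A:[ack] B:[] C:[ok]
After 3 (process(C)): A:[ack] B:[] C:[]
After 4 (send(from=A, to=B, msg='pong')): A:[ack] B:[pong] C:[]
After 5 (send(from=B, to=A, msg='err')): A:[ack,err] B:[pong] C:[]
After 6 (send(from=A, to=C, msg='sync')): A:[ack,err] B:[pong] C:[sync]
After 7 (send(from=A, to=C, msg='req')): A:[ack,err] B:[pong] C:[sync,req]
After 8 (process(C)): A:[ack,err] B:[pong] C:[req]

Answer: 3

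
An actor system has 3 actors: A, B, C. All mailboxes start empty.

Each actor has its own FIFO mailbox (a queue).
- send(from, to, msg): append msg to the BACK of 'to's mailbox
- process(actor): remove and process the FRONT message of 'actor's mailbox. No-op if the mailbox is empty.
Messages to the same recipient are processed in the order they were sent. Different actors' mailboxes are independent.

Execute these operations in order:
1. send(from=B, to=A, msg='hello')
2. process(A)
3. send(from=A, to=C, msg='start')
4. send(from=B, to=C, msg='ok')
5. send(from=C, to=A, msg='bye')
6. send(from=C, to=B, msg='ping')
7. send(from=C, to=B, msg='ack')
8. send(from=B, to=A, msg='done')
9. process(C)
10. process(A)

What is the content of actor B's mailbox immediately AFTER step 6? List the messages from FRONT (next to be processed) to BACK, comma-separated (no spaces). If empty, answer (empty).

After 1 (send(from=B, to=A, msg='hello')): A:[hello] B:[] C:[]
After 2 (process(A)): A:[] B:[] C:[]
After 3 (send(from=A, to=C, msg='start')): A:[] B:[] C:[start]
After 4 (send(from=B, to=C, msg='ok')): A:[] B:[] C:[start,ok]
After 5 (send(from=C, to=A, msg='bye')): A:[bye] B:[] C:[start,ok]
After 6 (send(from=C, to=B, msg='ping')): A:[bye] B:[ping] C:[start,ok]

ping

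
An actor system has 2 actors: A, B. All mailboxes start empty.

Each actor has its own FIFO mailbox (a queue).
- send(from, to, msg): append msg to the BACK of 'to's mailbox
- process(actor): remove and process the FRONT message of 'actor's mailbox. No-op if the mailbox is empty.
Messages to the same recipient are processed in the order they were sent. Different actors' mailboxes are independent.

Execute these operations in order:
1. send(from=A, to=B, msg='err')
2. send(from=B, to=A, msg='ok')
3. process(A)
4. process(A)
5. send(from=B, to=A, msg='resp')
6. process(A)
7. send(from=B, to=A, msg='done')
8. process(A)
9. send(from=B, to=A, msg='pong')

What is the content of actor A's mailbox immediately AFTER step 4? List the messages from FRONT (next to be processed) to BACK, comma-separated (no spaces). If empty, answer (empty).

After 1 (send(from=A, to=B, msg='err')): A:[] B:[err]
After 2 (send(from=B, to=A, msg='ok')): A:[ok] B:[err]
After 3 (process(A)): A:[] B:[err]
After 4 (process(A)): A:[] B:[err]

(empty)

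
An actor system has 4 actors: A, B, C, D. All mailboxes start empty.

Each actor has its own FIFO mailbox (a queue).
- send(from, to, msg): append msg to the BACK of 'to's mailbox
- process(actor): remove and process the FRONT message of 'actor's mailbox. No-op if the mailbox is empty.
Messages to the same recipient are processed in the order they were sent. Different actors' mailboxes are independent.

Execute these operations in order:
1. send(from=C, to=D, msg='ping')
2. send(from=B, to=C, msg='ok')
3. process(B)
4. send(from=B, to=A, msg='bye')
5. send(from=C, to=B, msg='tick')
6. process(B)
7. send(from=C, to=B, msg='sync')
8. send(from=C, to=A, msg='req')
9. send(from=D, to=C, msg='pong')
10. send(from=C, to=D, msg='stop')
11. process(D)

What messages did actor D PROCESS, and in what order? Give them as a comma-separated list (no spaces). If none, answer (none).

Answer: ping

Derivation:
After 1 (send(from=C, to=D, msg='ping')): A:[] B:[] C:[] D:[ping]
After 2 (send(from=B, to=C, msg='ok')): A:[] B:[] C:[ok] D:[ping]
After 3 (process(B)): A:[] B:[] C:[ok] D:[ping]
After 4 (send(from=B, to=A, msg='bye')): A:[bye] B:[] C:[ok] D:[ping]
After 5 (send(from=C, to=B, msg='tick')): A:[bye] B:[tick] C:[ok] D:[ping]
After 6 (process(B)): A:[bye] B:[] C:[ok] D:[ping]
After 7 (send(from=C, to=B, msg='sync')): A:[bye] B:[sync] C:[ok] D:[ping]
After 8 (send(from=C, to=A, msg='req')): A:[bye,req] B:[sync] C:[ok] D:[ping]
After 9 (send(from=D, to=C, msg='pong')): A:[bye,req] B:[sync] C:[ok,pong] D:[ping]
After 10 (send(from=C, to=D, msg='stop')): A:[bye,req] B:[sync] C:[ok,pong] D:[ping,stop]
After 11 (process(D)): A:[bye,req] B:[sync] C:[ok,pong] D:[stop]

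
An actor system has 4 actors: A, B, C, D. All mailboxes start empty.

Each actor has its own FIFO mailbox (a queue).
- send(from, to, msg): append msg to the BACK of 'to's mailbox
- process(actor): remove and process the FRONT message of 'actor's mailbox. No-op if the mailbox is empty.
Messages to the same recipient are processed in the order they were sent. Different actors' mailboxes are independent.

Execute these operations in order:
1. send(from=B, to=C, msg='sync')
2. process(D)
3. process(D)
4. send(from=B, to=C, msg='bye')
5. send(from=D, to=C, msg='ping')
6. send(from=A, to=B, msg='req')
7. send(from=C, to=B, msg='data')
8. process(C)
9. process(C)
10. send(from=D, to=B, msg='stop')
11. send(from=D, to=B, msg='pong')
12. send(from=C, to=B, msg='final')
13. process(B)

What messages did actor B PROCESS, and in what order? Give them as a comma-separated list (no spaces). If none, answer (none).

After 1 (send(from=B, to=C, msg='sync')): A:[] B:[] C:[sync] D:[]
After 2 (process(D)): A:[] B:[] C:[sync] D:[]
After 3 (process(D)): A:[] B:[] C:[sync] D:[]
After 4 (send(from=B, to=C, msg='bye')): A:[] B:[] C:[sync,bye] D:[]
After 5 (send(from=D, to=C, msg='ping')): A:[] B:[] C:[sync,bye,ping] D:[]
After 6 (send(from=A, to=B, msg='req')): A:[] B:[req] C:[sync,bye,ping] D:[]
After 7 (send(from=C, to=B, msg='data')): A:[] B:[req,data] C:[sync,bye,ping] D:[]
After 8 (process(C)): A:[] B:[req,data] C:[bye,ping] D:[]
After 9 (process(C)): A:[] B:[req,data] C:[ping] D:[]
After 10 (send(from=D, to=B, msg='stop')): A:[] B:[req,data,stop] C:[ping] D:[]
After 11 (send(from=D, to=B, msg='pong')): A:[] B:[req,data,stop,pong] C:[ping] D:[]
After 12 (send(from=C, to=B, msg='final')): A:[] B:[req,data,stop,pong,final] C:[ping] D:[]
After 13 (process(B)): A:[] B:[data,stop,pong,final] C:[ping] D:[]

Answer: req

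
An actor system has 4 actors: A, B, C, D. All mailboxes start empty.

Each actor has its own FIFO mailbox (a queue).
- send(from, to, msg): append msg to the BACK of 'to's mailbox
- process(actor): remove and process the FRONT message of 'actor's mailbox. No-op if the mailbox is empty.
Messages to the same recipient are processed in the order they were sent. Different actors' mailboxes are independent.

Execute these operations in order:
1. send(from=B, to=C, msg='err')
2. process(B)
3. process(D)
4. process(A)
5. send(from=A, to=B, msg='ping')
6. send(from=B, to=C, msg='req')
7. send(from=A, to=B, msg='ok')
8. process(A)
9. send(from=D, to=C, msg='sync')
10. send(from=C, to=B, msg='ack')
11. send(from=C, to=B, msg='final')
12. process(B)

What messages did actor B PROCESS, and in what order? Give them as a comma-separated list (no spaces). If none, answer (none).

Answer: ping

Derivation:
After 1 (send(from=B, to=C, msg='err')): A:[] B:[] C:[err] D:[]
After 2 (process(B)): A:[] B:[] C:[err] D:[]
After 3 (process(D)): A:[] B:[] C:[err] D:[]
After 4 (process(A)): A:[] B:[] C:[err] D:[]
After 5 (send(from=A, to=B, msg='ping')): A:[] B:[ping] C:[err] D:[]
After 6 (send(from=B, to=C, msg='req')): A:[] B:[ping] C:[err,req] D:[]
After 7 (send(from=A, to=B, msg='ok')): A:[] B:[ping,ok] C:[err,req] D:[]
After 8 (process(A)): A:[] B:[ping,ok] C:[err,req] D:[]
After 9 (send(from=D, to=C, msg='sync')): A:[] B:[ping,ok] C:[err,req,sync] D:[]
After 10 (send(from=C, to=B, msg='ack')): A:[] B:[ping,ok,ack] C:[err,req,sync] D:[]
After 11 (send(from=C, to=B, msg='final')): A:[] B:[ping,ok,ack,final] C:[err,req,sync] D:[]
After 12 (process(B)): A:[] B:[ok,ack,final] C:[err,req,sync] D:[]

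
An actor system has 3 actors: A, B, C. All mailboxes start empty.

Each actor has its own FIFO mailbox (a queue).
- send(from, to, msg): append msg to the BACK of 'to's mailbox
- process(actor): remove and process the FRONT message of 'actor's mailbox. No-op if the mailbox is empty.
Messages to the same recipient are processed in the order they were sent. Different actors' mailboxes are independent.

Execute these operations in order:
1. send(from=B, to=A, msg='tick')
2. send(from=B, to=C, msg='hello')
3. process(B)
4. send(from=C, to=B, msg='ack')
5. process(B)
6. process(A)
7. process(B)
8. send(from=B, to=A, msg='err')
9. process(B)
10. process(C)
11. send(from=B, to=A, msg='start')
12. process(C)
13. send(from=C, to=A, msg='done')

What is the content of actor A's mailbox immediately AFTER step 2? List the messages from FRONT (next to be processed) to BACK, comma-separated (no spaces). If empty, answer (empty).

After 1 (send(from=B, to=A, msg='tick')): A:[tick] B:[] C:[]
After 2 (send(from=B, to=C, msg='hello')): A:[tick] B:[] C:[hello]

tick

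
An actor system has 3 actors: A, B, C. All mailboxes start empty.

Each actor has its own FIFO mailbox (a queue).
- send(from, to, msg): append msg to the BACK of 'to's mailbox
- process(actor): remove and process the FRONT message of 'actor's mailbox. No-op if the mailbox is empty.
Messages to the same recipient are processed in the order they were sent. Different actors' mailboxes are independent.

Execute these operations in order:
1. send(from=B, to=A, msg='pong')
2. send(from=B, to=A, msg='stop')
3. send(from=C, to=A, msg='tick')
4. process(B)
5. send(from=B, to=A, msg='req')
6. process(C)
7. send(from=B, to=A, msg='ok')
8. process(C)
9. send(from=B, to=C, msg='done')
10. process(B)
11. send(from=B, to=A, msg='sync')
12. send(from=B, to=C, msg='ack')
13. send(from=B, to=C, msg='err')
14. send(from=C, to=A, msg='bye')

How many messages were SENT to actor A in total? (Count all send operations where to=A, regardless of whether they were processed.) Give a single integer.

After 1 (send(from=B, to=A, msg='pong')): A:[pong] B:[] C:[]
After 2 (send(from=B, to=A, msg='stop')): A:[pong,stop] B:[] C:[]
After 3 (send(from=C, to=A, msg='tick')): A:[pong,stop,tick] B:[] C:[]
After 4 (process(B)): A:[pong,stop,tick] B:[] C:[]
After 5 (send(from=B, to=A, msg='req')): A:[pong,stop,tick,req] B:[] C:[]
After 6 (process(C)): A:[pong,stop,tick,req] B:[] C:[]
After 7 (send(from=B, to=A, msg='ok')): A:[pong,stop,tick,req,ok] B:[] C:[]
After 8 (process(C)): A:[pong,stop,tick,req,ok] B:[] C:[]
After 9 (send(from=B, to=C, msg='done')): A:[pong,stop,tick,req,ok] B:[] C:[done]
After 10 (process(B)): A:[pong,stop,tick,req,ok] B:[] C:[done]
After 11 (send(from=B, to=A, msg='sync')): A:[pong,stop,tick,req,ok,sync] B:[] C:[done]
After 12 (send(from=B, to=C, msg='ack')): A:[pong,stop,tick,req,ok,sync] B:[] C:[done,ack]
After 13 (send(from=B, to=C, msg='err')): A:[pong,stop,tick,req,ok,sync] B:[] C:[done,ack,err]
After 14 (send(from=C, to=A, msg='bye')): A:[pong,stop,tick,req,ok,sync,bye] B:[] C:[done,ack,err]

Answer: 7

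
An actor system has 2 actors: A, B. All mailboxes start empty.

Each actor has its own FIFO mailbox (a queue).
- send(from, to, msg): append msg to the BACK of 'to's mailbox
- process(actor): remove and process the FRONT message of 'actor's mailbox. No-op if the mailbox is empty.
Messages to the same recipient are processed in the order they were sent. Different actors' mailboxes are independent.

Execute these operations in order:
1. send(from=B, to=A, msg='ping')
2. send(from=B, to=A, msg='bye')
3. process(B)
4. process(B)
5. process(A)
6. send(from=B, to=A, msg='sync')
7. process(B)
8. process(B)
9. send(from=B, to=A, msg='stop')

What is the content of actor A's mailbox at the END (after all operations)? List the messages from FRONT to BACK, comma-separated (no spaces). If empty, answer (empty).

Answer: bye,sync,stop

Derivation:
After 1 (send(from=B, to=A, msg='ping')): A:[ping] B:[]
After 2 (send(from=B, to=A, msg='bye')): A:[ping,bye] B:[]
After 3 (process(B)): A:[ping,bye] B:[]
After 4 (process(B)): A:[ping,bye] B:[]
After 5 (process(A)): A:[bye] B:[]
After 6 (send(from=B, to=A, msg='sync')): A:[bye,sync] B:[]
After 7 (process(B)): A:[bye,sync] B:[]
After 8 (process(B)): A:[bye,sync] B:[]
After 9 (send(from=B, to=A, msg='stop')): A:[bye,sync,stop] B:[]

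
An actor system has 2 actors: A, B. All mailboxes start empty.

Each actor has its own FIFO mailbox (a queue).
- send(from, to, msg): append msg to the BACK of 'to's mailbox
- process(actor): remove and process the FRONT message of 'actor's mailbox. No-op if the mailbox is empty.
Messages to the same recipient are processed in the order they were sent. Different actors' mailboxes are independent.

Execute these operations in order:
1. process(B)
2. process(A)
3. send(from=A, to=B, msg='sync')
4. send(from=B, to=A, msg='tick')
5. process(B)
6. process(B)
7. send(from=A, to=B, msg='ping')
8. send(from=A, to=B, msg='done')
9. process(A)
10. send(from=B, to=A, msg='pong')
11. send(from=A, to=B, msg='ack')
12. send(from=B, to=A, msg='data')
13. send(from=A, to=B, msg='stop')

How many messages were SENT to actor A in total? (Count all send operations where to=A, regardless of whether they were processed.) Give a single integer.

Answer: 3

Derivation:
After 1 (process(B)): A:[] B:[]
After 2 (process(A)): A:[] B:[]
After 3 (send(from=A, to=B, msg='sync')): A:[] B:[sync]
After 4 (send(from=B, to=A, msg='tick')): A:[tick] B:[sync]
After 5 (process(B)): A:[tick] B:[]
After 6 (process(B)): A:[tick] B:[]
After 7 (send(from=A, to=B, msg='ping')): A:[tick] B:[ping]
After 8 (send(from=A, to=B, msg='done')): A:[tick] B:[ping,done]
After 9 (process(A)): A:[] B:[ping,done]
After 10 (send(from=B, to=A, msg='pong')): A:[pong] B:[ping,done]
After 11 (send(from=A, to=B, msg='ack')): A:[pong] B:[ping,done,ack]
After 12 (send(from=B, to=A, msg='data')): A:[pong,data] B:[ping,done,ack]
After 13 (send(from=A, to=B, msg='stop')): A:[pong,data] B:[ping,done,ack,stop]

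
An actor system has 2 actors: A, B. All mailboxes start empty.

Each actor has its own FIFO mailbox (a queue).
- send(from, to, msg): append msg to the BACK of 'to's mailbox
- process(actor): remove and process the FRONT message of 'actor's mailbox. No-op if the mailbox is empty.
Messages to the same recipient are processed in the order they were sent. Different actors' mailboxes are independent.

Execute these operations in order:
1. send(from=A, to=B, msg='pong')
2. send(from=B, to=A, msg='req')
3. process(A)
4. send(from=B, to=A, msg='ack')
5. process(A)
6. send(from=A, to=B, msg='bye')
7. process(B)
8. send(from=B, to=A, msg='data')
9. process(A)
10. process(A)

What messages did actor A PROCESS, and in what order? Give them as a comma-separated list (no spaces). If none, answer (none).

Answer: req,ack,data

Derivation:
After 1 (send(from=A, to=B, msg='pong')): A:[] B:[pong]
After 2 (send(from=B, to=A, msg='req')): A:[req] B:[pong]
After 3 (process(A)): A:[] B:[pong]
After 4 (send(from=B, to=A, msg='ack')): A:[ack] B:[pong]
After 5 (process(A)): A:[] B:[pong]
After 6 (send(from=A, to=B, msg='bye')): A:[] B:[pong,bye]
After 7 (process(B)): A:[] B:[bye]
After 8 (send(from=B, to=A, msg='data')): A:[data] B:[bye]
After 9 (process(A)): A:[] B:[bye]
After 10 (process(A)): A:[] B:[bye]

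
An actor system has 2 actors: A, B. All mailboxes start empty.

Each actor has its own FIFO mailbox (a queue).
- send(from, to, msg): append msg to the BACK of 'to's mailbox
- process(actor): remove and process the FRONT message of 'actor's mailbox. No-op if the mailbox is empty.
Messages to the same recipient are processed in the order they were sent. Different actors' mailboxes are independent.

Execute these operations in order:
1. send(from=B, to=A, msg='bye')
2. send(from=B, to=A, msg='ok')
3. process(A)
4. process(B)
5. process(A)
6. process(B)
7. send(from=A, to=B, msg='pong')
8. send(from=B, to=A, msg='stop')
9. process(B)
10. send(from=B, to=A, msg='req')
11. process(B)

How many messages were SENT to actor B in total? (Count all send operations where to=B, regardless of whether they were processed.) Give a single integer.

Answer: 1

Derivation:
After 1 (send(from=B, to=A, msg='bye')): A:[bye] B:[]
After 2 (send(from=B, to=A, msg='ok')): A:[bye,ok] B:[]
After 3 (process(A)): A:[ok] B:[]
After 4 (process(B)): A:[ok] B:[]
After 5 (process(A)): A:[] B:[]
After 6 (process(B)): A:[] B:[]
After 7 (send(from=A, to=B, msg='pong')): A:[] B:[pong]
After 8 (send(from=B, to=A, msg='stop')): A:[stop] B:[pong]
After 9 (process(B)): A:[stop] B:[]
After 10 (send(from=B, to=A, msg='req')): A:[stop,req] B:[]
After 11 (process(B)): A:[stop,req] B:[]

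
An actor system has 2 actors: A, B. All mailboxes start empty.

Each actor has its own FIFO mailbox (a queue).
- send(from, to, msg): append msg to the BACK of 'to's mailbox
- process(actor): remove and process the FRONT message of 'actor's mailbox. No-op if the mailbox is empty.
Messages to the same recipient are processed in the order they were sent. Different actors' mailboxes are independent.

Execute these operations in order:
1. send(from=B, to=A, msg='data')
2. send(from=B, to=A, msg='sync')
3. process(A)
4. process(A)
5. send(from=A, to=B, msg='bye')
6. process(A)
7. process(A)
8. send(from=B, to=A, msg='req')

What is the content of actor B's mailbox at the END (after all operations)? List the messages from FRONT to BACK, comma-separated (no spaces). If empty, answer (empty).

Answer: bye

Derivation:
After 1 (send(from=B, to=A, msg='data')): A:[data] B:[]
After 2 (send(from=B, to=A, msg='sync')): A:[data,sync] B:[]
After 3 (process(A)): A:[sync] B:[]
After 4 (process(A)): A:[] B:[]
After 5 (send(from=A, to=B, msg='bye')): A:[] B:[bye]
After 6 (process(A)): A:[] B:[bye]
After 7 (process(A)): A:[] B:[bye]
After 8 (send(from=B, to=A, msg='req')): A:[req] B:[bye]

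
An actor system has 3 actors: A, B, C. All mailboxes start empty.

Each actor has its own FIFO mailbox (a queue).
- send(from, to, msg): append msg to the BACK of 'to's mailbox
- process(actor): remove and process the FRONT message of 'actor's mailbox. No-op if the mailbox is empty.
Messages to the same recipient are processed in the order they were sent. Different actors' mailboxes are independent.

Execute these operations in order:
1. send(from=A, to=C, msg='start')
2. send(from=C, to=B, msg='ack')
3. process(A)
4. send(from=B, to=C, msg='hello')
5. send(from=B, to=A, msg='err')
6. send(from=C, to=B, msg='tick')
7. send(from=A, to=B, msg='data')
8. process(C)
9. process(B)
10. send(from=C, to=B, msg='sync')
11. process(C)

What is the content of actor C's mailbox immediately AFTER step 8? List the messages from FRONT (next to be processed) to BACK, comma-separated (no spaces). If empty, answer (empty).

After 1 (send(from=A, to=C, msg='start')): A:[] B:[] C:[start]
After 2 (send(from=C, to=B, msg='ack')): A:[] B:[ack] C:[start]
After 3 (process(A)): A:[] B:[ack] C:[start]
After 4 (send(from=B, to=C, msg='hello')): A:[] B:[ack] C:[start,hello]
After 5 (send(from=B, to=A, msg='err')): A:[err] B:[ack] C:[start,hello]
After 6 (send(from=C, to=B, msg='tick')): A:[err] B:[ack,tick] C:[start,hello]
After 7 (send(from=A, to=B, msg='data')): A:[err] B:[ack,tick,data] C:[start,hello]
After 8 (process(C)): A:[err] B:[ack,tick,data] C:[hello]

hello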